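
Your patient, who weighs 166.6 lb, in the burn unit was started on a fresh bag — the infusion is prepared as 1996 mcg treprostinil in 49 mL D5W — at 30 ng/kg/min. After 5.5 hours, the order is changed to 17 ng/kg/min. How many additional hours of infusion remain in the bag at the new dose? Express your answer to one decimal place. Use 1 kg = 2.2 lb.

Initial rate:
Weight = 166.6 lb ÷ 2.2 lb/kg = 75.72727 kg
Dose = 30 ng/kg/min × 75.72727 kg = 2271.818 ng/min
2271.818 ng/min × 60 min/hr = 136309.1 ng/hr
Concentration = 1996 mcg ÷ 49 mL = 40.73469 mcg/mL = 40734.69 ng/mL
Rate = 136309.1 ng/hr ÷ 40734.69 ng/mL = 3.346265 mL/hr
Volume infused so far = 3.346265 mL/hr × 5.5 hr = 18.40446 mL
Volume remaining = 49 − 18.40446 = 30.59554 mL
New rate:
Dose = 17 ng/kg/min × 75.72727 kg = 1287.364 ng/min
1287.364 ng/min × 60 min/hr = 77241.82 ng/hr
Rate = 77241.82 ng/hr ÷ 40734.69 ng/mL = 1.896217 mL/hr
Time remaining = 30.59554 mL ÷ 1.896217 mL/hr = 16.13504 hr

16.1 hours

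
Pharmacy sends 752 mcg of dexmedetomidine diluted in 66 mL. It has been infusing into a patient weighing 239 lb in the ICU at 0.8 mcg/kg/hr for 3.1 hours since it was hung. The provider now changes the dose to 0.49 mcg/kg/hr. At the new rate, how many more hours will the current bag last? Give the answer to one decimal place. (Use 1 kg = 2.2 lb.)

Initial rate:
Weight = 239 lb ÷ 2.2 lb/kg = 108.6364 kg
Dose = 0.8 mcg/kg/hr × 108.6364 kg = 86.90909 mcg/hr
Concentration = 752 mcg ÷ 66 mL = 11.39394 mcg/mL
Rate = 86.90909 mcg/hr ÷ 11.39394 mcg/mL = 7.62766 mL/hr
Volume infused so far = 7.62766 mL/hr × 3.1 hr = 23.64574 mL
Volume remaining = 66 − 23.64574 = 42.35426 mL
New rate:
Dose = 0.49 mcg/kg/hr × 108.6364 kg = 53.23182 mcg/hr
Rate = 53.23182 mcg/hr ÷ 11.39394 mcg/mL = 4.671941 mL/hr
Time remaining = 42.35426 mL ÷ 4.671941 mL/hr = 9.065665 hr

9.1 hours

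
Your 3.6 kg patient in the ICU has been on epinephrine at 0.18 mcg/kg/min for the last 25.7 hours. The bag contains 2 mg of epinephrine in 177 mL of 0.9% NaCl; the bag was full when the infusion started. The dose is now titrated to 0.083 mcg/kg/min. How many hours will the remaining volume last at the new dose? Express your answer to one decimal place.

Initial rate:
Dose = 0.18 mcg/kg/min × 3.6 kg = 0.648 mcg/min
0.648 mcg/min × 60 min/hr = 38.88 mcg/hr
Concentration = 2 mg ÷ 177 mL = 0.01129944 mg/mL = 11.29944 mcg/mL
Rate = 38.88 mcg/hr ÷ 11.29944 mcg/mL = 3.44088 mL/hr
Volume infused so far = 3.44088 mL/hr × 25.7 hr = 88.43062 mL
Volume remaining = 177 − 88.43062 = 88.56938 mL
New rate:
Dose = 0.083 mcg/kg/min × 3.6 kg = 0.2988 mcg/min
0.2988 mcg/min × 60 min/hr = 17.928 mcg/hr
Rate = 17.928 mcg/hr ÷ 11.29944 mcg/mL = 1.586628 mL/hr
Time remaining = 88.56938 mL ÷ 1.586628 mL/hr = 55.8224 hr

55.8 hours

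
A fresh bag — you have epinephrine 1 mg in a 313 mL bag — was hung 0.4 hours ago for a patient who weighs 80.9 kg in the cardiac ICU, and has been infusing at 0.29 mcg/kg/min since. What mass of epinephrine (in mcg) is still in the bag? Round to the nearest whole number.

437 mcg

Dose = 0.29 mcg/kg/min × 80.9 kg = 23.461 mcg/min
23.461 mcg/min × 60 min/hr = 1407.66 mcg/hr
Concentration = 1 mg ÷ 313 mL = 0.003194888 mg/mL = 3.194888 mcg/mL
Rate = 1407.66 mcg/hr ÷ 3.194888 mcg/mL = 440.5976 mL/hr
Volume infused = 440.5976 mL/hr × 0.4 hr = 176.239 mL
Volume remaining = 313 − 176.239 = 136.761 mL
Drug remaining = 136.761 mL × 3.194888 mcg/mL = 436.936 mcg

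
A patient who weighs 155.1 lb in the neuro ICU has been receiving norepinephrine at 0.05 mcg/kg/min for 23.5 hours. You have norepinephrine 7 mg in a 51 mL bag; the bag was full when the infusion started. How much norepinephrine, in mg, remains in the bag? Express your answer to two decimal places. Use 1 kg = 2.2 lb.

2.03 mg

Weight = 155.1 lb ÷ 2.2 lb/kg = 70.5 kg
Dose = 0.05 mcg/kg/min × 70.5 kg = 3.525 mcg/min
3.525 mcg/min × 60 min/hr = 211.5 mcg/hr
Concentration = 7 mg ÷ 51 mL = 0.1372549 mg/mL = 137.2549 mcg/mL
Rate = 211.5 mcg/hr ÷ 137.2549 mcg/mL = 1.540929 mL/hr
Volume infused = 1.540929 mL/hr × 23.5 hr = 36.21182 mL
Volume remaining = 51 − 36.21182 = 14.78818 mL
Drug remaining = 14.78818 mL × 137.2549 mcg/mL = 2029.75 mcg = 2.02975 mg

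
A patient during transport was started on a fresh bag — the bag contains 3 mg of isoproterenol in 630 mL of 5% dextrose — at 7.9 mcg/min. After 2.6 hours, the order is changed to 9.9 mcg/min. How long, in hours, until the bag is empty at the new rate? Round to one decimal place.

3.0 hours

Initial rate:
7.9 mcg/min × 60 min/hr = 474 mcg/hr
Concentration = 3 mg ÷ 630 mL = 0.004761905 mg/mL = 4.761905 mcg/mL
Rate = 474 mcg/hr ÷ 4.761905 mcg/mL = 99.54 mL/hr
Volume infused so far = 99.54 mL/hr × 2.6 hr = 258.804 mL
Volume remaining = 630 − 258.804 = 371.196 mL
New rate:
9.9 mcg/min × 60 min/hr = 594 mcg/hr
Rate = 594 mcg/hr ÷ 4.761905 mcg/mL = 124.74 mL/hr
Time remaining = 371.196 mL ÷ 124.74 mL/hr = 2.975758 hr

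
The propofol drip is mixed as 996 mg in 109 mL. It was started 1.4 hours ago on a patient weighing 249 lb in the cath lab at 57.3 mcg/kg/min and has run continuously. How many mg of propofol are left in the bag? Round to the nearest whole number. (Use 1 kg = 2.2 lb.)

451 mg

Weight = 249 lb ÷ 2.2 lb/kg = 113.1818 kg
Dose = 57.3 mcg/kg/min × 113.1818 kg = 6485.318 mcg/min
6485.318 mcg/min × 60 min/hr = 389119.1 mcg/hr
Concentration = 996 mg ÷ 109 mL = 9.137615 mg/mL = 9137.615 mcg/mL
Rate = 389119.1 mcg/hr ÷ 9137.615 mcg/mL = 42.58432 mL/hr
Volume infused = 42.58432 mL/hr × 1.4 hr = 59.61805 mL
Volume remaining = 109 − 59.61805 = 49.38195 mL
Drug remaining = 49.38195 mL × 9137.615 mcg/mL = 451233.3 mcg = 451.2333 mg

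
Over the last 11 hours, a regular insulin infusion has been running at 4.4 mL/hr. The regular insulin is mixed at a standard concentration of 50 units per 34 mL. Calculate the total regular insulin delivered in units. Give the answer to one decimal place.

71.2 units

Concentration = 50 units ÷ 34 mL = 1.470588 units/mL
Drug rate = 4.4 mL/hr × 1.470588 units/mL = 6.470588 units/hr
Total = 6.470588 units/hr × 11 hr = 71.17647 units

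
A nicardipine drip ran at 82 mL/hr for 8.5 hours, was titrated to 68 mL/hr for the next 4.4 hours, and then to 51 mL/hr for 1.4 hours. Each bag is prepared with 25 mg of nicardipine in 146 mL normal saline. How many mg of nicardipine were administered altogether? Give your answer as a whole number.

183 mg

Concentration = 25 mg ÷ 146 mL = 0.1712329 mg/mL
Stage 1: 82 mL/hr × 8.5 hr = 697 mL → 697 mL × 0.1712329 mg/mL = 119.3493 mg
Stage 2: 68 mL/hr × 4.4 hr = 299.2 mL → 299.2 mL × 0.1712329 mg/mL = 51.23288 mg
Stage 3: 51 mL/hr × 1.4 hr = 71.4 mL → 71.4 mL × 0.1712329 mg/mL = 12.22603 mg
Total = 119.3493 + 51.23288 + 12.22603 = 182.8082 mg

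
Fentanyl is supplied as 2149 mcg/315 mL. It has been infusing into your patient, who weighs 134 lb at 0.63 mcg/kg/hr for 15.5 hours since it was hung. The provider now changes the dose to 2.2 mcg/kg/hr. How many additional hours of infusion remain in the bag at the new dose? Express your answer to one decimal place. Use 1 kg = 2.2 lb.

Initial rate:
Weight = 134 lb ÷ 2.2 lb/kg = 60.90909 kg
Dose = 0.63 mcg/kg/hr × 60.90909 kg = 38.37273 mcg/hr
Concentration = 2149 mcg ÷ 315 mL = 6.822222 mcg/mL
Rate = 38.37273 mcg/hr ÷ 6.822222 mcg/mL = 5.624667 mL/hr
Volume infused so far = 5.624667 mL/hr × 15.5 hr = 87.18234 mL
Volume remaining = 315 − 87.18234 = 227.8177 mL
New rate:
Dose = 2.2 mcg/kg/hr × 60.90909 kg = 134 mcg/hr
Rate = 134 mcg/hr ÷ 6.822222 mcg/mL = 19.64169 mL/hr
Time remaining = 227.8177 mL ÷ 19.64169 mL/hr = 11.59868 hr

11.6 hours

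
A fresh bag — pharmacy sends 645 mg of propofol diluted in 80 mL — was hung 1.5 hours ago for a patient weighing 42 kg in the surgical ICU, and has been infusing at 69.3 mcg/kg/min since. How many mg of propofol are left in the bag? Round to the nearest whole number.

383 mg

Dose = 69.3 mcg/kg/min × 42 kg = 2910.6 mcg/min
2910.6 mcg/min × 60 min/hr = 174636 mcg/hr
Concentration = 645 mg ÷ 80 mL = 8.0625 mg/mL = 8062.5 mcg/mL
Rate = 174636 mcg/hr ÷ 8062.5 mcg/mL = 21.66028 mL/hr
Volume infused = 21.66028 mL/hr × 1.5 hr = 32.49042 mL
Volume remaining = 80 − 32.49042 = 47.50958 mL
Drug remaining = 47.50958 mL × 8062.5 mcg/mL = 383046 mcg = 383.046 mg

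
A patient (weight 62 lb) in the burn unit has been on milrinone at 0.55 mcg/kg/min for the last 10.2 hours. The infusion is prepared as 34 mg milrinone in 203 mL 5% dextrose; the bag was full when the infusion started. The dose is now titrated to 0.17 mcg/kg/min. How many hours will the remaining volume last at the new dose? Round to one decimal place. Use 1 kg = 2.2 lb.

85.3 hours

Initial rate:
Weight = 62 lb ÷ 2.2 lb/kg = 28.18182 kg
Dose = 0.55 mcg/kg/min × 28.18182 kg = 15.5 mcg/min
15.5 mcg/min × 60 min/hr = 930 mcg/hr
Concentration = 34 mg ÷ 203 mL = 0.1674877 mg/mL = 167.4877 mcg/mL
Rate = 930 mcg/hr ÷ 167.4877 mcg/mL = 5.552647 mL/hr
Volume infused so far = 5.552647 mL/hr × 10.2 hr = 56.637 mL
Volume remaining = 203 − 56.637 = 146.363 mL
New rate:
Dose = 0.17 mcg/kg/min × 28.18182 kg = 4.790909 mcg/min
4.790909 mcg/min × 60 min/hr = 287.4545 mcg/hr
Rate = 287.4545 mcg/hr ÷ 167.4877 mcg/mL = 1.716273 mL/hr
Time remaining = 146.363 mL ÷ 1.716273 mL/hr = 85.27957 hr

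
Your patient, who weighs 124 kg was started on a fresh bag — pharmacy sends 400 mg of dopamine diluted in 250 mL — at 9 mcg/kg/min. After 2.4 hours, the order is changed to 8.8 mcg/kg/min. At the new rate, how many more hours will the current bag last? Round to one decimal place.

3.7 hours

Initial rate:
Dose = 9 mcg/kg/min × 124 kg = 1116 mcg/min
1116 mcg/min × 60 min/hr = 66960 mcg/hr
Concentration = 400 mg ÷ 250 mL = 1.6 mg/mL = 1600 mcg/mL
Rate = 66960 mcg/hr ÷ 1600 mcg/mL = 41.85 mL/hr
Volume infused so far = 41.85 mL/hr × 2.4 hr = 100.44 mL
Volume remaining = 250 − 100.44 = 149.56 mL
New rate:
Dose = 8.8 mcg/kg/min × 124 kg = 1091.2 mcg/min
1091.2 mcg/min × 60 min/hr = 65472 mcg/hr
Rate = 65472 mcg/hr ÷ 1600 mcg/mL = 40.92 mL/hr
Time remaining = 149.56 mL ÷ 40.92 mL/hr = 3.654936 hr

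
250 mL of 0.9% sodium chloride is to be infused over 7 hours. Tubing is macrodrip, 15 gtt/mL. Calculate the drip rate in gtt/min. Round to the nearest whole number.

9 gtt/min

250 mL ÷ (7 hr × 60 = 420 min) = 0.5952381 mL/min
0.5952381 mL/min × 15 gtt/mL = 8.928571 gtt/min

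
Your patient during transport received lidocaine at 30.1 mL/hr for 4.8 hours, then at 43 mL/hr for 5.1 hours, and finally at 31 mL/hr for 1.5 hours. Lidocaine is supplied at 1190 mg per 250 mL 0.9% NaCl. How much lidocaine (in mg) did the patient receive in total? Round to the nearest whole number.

Concentration = 1190 mg ÷ 250 mL = 4.76 mg/mL
Stage 1: 30.1 mL/hr × 4.8 hr = 144.48 mL → 144.48 mL × 4.76 mg/mL = 687.7248 mg
Stage 2: 43 mL/hr × 5.1 hr = 219.3 mL → 219.3 mL × 4.76 mg/mL = 1043.868 mg
Stage 3: 31 mL/hr × 1.5 hr = 46.5 mL → 46.5 mL × 4.76 mg/mL = 221.34 mg
Total = 687.7248 + 1043.868 + 221.34 = 1952.933 mg

1953 mg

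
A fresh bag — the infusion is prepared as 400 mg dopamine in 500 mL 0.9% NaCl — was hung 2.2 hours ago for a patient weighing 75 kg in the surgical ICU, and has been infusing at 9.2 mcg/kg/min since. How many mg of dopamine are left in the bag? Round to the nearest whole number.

Dose = 9.2 mcg/kg/min × 75 kg = 690 mcg/min
690 mcg/min × 60 min/hr = 41400 mcg/hr
Concentration = 400 mg ÷ 500 mL = 0.8 mg/mL = 800 mcg/mL
Rate = 41400 mcg/hr ÷ 800 mcg/mL = 51.75 mL/hr
Volume infused = 51.75 mL/hr × 2.2 hr = 113.85 mL
Volume remaining = 500 − 113.85 = 386.15 mL
Drug remaining = 386.15 mL × 800 mcg/mL = 308920 mcg = 308.92 mg

309 mg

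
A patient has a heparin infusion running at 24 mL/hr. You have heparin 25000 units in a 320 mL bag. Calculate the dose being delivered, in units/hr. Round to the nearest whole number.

1875 units/hr

Concentration = 25000 units ÷ 320 mL = 78.125 units/mL
Drug rate = 24 mL/hr × 78.125 units/mL = 1875 units/hr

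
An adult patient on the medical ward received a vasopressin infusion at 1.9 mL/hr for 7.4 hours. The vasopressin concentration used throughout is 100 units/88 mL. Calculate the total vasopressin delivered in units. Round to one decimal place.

Concentration = 100 units ÷ 88 mL = 1.136364 units/mL
Drug rate = 1.9 mL/hr × 1.136364 units/mL = 2.159091 units/hr
Total = 2.159091 units/hr × 7.4 hr = 15.97727 units

16.0 units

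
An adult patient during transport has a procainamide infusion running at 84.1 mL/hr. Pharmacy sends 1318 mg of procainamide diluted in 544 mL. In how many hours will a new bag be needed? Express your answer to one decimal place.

Duration = 544 mL ÷ 84.1 mL/hr = 6.46849 hr

6.5 hours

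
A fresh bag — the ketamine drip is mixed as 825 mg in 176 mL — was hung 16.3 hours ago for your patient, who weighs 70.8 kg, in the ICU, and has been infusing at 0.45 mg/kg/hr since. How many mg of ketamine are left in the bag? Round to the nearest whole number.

306 mg

Dose = 0.45 mg/kg/hr × 70.8 kg = 31.86 mg/hr
Concentration = 825 mg ÷ 176 mL = 4.6875 mg/mL
Rate = 31.86 mg/hr ÷ 4.6875 mg/mL = 6.7968 mL/hr
Volume infused = 6.7968 mL/hr × 16.3 hr = 110.7878 mL
Volume remaining = 176 − 110.7878 = 65.21216 mL
Drug remaining = 65.21216 mL × 4.6875 mg/mL = 305.682 mg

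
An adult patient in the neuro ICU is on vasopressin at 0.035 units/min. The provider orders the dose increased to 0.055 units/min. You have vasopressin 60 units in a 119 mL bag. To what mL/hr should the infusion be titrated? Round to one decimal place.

0.055 units/min × 60 min/hr = 3.3 units/hr
Concentration = 60 units ÷ 119 mL = 0.5042017 units/mL
Rate = 3.3 units/hr ÷ 0.5042017 units/mL = 6.545 mL/hr

6.5 mL/hr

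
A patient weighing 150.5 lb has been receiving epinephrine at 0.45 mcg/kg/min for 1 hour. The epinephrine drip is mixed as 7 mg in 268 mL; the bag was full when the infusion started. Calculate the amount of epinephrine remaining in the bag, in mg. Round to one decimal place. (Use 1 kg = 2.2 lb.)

Weight = 150.5 lb ÷ 2.2 lb/kg = 68.40909 kg
Dose = 0.45 mcg/kg/min × 68.40909 kg = 30.78409 mcg/min
30.78409 mcg/min × 60 min/hr = 1847.045 mcg/hr
Concentration = 7 mg ÷ 268 mL = 0.0261194 mg/mL = 26.1194 mcg/mL
Rate = 1847.045 mcg/hr ÷ 26.1194 mcg/mL = 70.71545 mL/hr
Volume infused = 70.71545 mL/hr × 1 hr = 70.71545 mL
Volume remaining = 268 − 70.71545 = 197.2845 mL
Drug remaining = 197.2845 mL × 26.1194 mcg/mL = 5152.955 mcg = 5.152955 mg

5.2 mg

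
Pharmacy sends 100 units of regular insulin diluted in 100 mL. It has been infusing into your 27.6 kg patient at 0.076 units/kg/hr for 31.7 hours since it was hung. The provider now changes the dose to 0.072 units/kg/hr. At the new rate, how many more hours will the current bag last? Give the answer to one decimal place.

Initial rate:
Dose = 0.076 units/kg/hr × 27.6 kg = 2.0976 units/hr
Concentration = 100 units ÷ 100 mL = 1 units/mL
Rate = 2.0976 units/hr ÷ 1 units/mL = 2.0976 mL/hr
Volume infused so far = 2.0976 mL/hr × 31.7 hr = 66.49392 mL
Volume remaining = 100 − 66.49392 = 33.50608 mL
New rate:
Dose = 0.072 units/kg/hr × 27.6 kg = 1.9872 units/hr
Rate = 1.9872 units/hr ÷ 1 units/mL = 1.9872 mL/hr
Time remaining = 33.50608 mL ÷ 1.9872 mL/hr = 16.86095 hr

16.9 hours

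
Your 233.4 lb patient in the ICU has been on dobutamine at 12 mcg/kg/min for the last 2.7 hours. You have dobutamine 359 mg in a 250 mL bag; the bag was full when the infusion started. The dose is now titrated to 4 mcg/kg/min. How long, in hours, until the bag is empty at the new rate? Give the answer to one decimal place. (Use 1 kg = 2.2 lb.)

6.0 hours

Initial rate:
Weight = 233.4 lb ÷ 2.2 lb/kg = 106.0909 kg
Dose = 12 mcg/kg/min × 106.0909 kg = 1273.091 mcg/min
1273.091 mcg/min × 60 min/hr = 76385.45 mcg/hr
Concentration = 359 mg ÷ 250 mL = 1.436 mg/mL = 1436 mcg/mL
Rate = 76385.45 mcg/hr ÷ 1436 mcg/mL = 53.19321 mL/hr
Volume infused so far = 53.19321 mL/hr × 2.7 hr = 143.6217 mL
Volume remaining = 250 − 143.6217 = 106.3783 mL
New rate:
Dose = 4 mcg/kg/min × 106.0909 kg = 424.3636 mcg/min
424.3636 mcg/min × 60 min/hr = 25461.82 mcg/hr
Rate = 25461.82 mcg/hr ÷ 1436 mcg/mL = 17.73107 mL/hr
Time remaining = 106.3783 mL ÷ 17.73107 mL/hr = 5.999543 hr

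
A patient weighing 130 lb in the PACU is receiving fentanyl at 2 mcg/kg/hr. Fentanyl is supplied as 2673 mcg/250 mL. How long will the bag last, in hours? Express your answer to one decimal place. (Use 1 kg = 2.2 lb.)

Weight = 130 lb ÷ 2.2 lb/kg = 59.09091 kg
Dose = 2 mcg/kg/hr × 59.09091 kg = 118.1818 mcg/hr
Concentration = 2673 mcg ÷ 250 mL = 10.692 mcg/mL
Rate = 118.1818 mcg/hr ÷ 10.692 mcg/mL = 11.05329 mL/hr
Duration = 250 mL ÷ 11.05329 mL/hr = 22.61769 hr

22.6 hours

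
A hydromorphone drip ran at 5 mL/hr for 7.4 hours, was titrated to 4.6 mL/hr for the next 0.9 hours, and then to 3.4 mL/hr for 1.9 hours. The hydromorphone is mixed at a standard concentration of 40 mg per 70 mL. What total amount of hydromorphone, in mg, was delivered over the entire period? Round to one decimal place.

27.2 mg

Concentration = 40 mg ÷ 70 mL = 0.5714286 mg/mL
Stage 1: 5 mL/hr × 7.4 hr = 37 mL → 37 mL × 0.5714286 mg/mL = 21.14286 mg
Stage 2: 4.6 mL/hr × 0.9 hr = 4.14 mL → 4.14 mL × 0.5714286 mg/mL = 2.365714 mg
Stage 3: 3.4 mL/hr × 1.9 hr = 6.46 mL → 6.46 mL × 0.5714286 mg/mL = 3.691429 mg
Total = 21.14286 + 2.365714 + 3.691429 = 27.2 mg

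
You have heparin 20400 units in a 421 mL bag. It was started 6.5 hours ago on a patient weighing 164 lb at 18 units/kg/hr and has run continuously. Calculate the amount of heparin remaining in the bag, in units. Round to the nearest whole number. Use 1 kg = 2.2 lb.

Weight = 164 lb ÷ 2.2 lb/kg = 74.54545 kg
Dose = 18 units/kg/hr × 74.54545 kg = 1341.818 units/hr
Concentration = 20400 units ÷ 421 mL = 48.45606 units/mL
Rate = 1341.818 units/hr ÷ 48.45606 units/mL = 27.69144 mL/hr
Volume infused = 27.69144 mL/hr × 6.5 hr = 179.9944 mL
Volume remaining = 421 − 179.9944 = 241.0056 mL
Drug remaining = 241.0056 mL × 48.45606 units/mL = 11678.18 units

11678 units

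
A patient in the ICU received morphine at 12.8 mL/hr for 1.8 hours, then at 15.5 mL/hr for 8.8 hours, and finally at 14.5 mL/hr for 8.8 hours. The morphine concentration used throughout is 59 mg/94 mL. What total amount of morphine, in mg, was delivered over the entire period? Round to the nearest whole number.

Concentration = 59 mg ÷ 94 mL = 0.6276596 mg/mL
Stage 1: 12.8 mL/hr × 1.8 hr = 23.04 mL → 23.04 mL × 0.6276596 mg/mL = 14.46128 mg
Stage 2: 15.5 mL/hr × 8.8 hr = 136.4 mL → 136.4 mL × 0.6276596 mg/mL = 85.61277 mg
Stage 3: 14.5 mL/hr × 8.8 hr = 127.6 mL → 127.6 mL × 0.6276596 mg/mL = 80.08936 mg
Total = 14.46128 + 85.61277 + 80.08936 = 180.1634 mg

180 mg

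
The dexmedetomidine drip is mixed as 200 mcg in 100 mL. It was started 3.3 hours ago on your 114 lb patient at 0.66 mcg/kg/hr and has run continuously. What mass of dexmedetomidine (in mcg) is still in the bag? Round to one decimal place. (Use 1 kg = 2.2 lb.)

87.1 mcg

Weight = 114 lb ÷ 2.2 lb/kg = 51.81818 kg
Dose = 0.66 mcg/kg/hr × 51.81818 kg = 34.2 mcg/hr
Concentration = 200 mcg ÷ 100 mL = 2 mcg/mL
Rate = 34.2 mcg/hr ÷ 2 mcg/mL = 17.1 mL/hr
Volume infused = 17.1 mL/hr × 3.3 hr = 56.43 mL
Volume remaining = 100 − 56.43 = 43.57 mL
Drug remaining = 43.57 mL × 2 mcg/mL = 87.14 mcg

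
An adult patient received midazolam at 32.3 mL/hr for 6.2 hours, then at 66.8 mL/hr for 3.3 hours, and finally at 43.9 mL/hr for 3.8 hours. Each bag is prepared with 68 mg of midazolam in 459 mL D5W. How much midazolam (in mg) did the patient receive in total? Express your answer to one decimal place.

87.0 mg

Concentration = 68 mg ÷ 459 mL = 0.1481481 mg/mL
Stage 1: 32.3 mL/hr × 6.2 hr = 200.26 mL → 200.26 mL × 0.1481481 mg/mL = 29.66815 mg
Stage 2: 66.8 mL/hr × 3.3 hr = 220.44 mL → 220.44 mL × 0.1481481 mg/mL = 32.65778 mg
Stage 3: 43.9 mL/hr × 3.8 hr = 166.82 mL → 166.82 mL × 0.1481481 mg/mL = 24.71407 mg
Total = 29.66815 + 32.65778 + 24.71407 = 87.04 mg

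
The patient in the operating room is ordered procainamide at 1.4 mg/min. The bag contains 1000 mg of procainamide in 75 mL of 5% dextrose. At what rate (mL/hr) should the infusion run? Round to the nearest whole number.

1.4 mg/min × 60 min/hr = 84 mg/hr
Concentration = 1000 mg ÷ 75 mL = 13.33333 mg/mL
Rate = 84 mg/hr ÷ 13.33333 mg/mL = 6.3 mL/hr

6 mL/hr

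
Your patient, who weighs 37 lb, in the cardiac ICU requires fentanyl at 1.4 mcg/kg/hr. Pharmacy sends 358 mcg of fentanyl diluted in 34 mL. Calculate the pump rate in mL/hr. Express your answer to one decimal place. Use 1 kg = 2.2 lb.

2.2 mL/hr

Weight = 37 lb ÷ 2.2 lb/kg = 16.81818 kg
Dose = 1.4 mcg/kg/hr × 16.81818 kg = 23.54545 mcg/hr
Concentration = 358 mcg ÷ 34 mL = 10.52941 mcg/mL
Rate = 23.54545 mcg/hr ÷ 10.52941 mcg/mL = 2.23616 mL/hr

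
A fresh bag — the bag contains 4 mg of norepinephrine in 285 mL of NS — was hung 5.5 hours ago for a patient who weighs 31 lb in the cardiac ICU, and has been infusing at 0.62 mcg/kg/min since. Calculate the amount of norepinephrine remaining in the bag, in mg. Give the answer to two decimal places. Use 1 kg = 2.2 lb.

Weight = 31 lb ÷ 2.2 lb/kg = 14.09091 kg
Dose = 0.62 mcg/kg/min × 14.09091 kg = 8.736364 mcg/min
8.736364 mcg/min × 60 min/hr = 524.1818 mcg/hr
Concentration = 4 mg ÷ 285 mL = 0.01403509 mg/mL = 14.03509 mcg/mL
Rate = 524.1818 mcg/hr ÷ 14.03509 mcg/mL = 37.34795 mL/hr
Volume infused = 37.34795 mL/hr × 5.5 hr = 205.4137 mL
Volume remaining = 285 − 205.4137 = 79.58625 mL
Drug remaining = 79.58625 mL × 14.03509 mcg/mL = 1117 mcg = 1.117 mg

1.12 mg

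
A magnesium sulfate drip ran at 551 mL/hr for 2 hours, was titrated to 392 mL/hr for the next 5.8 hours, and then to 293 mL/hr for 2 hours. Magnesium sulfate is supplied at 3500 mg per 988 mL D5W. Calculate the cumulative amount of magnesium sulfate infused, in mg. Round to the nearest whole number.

14034 mg

Concentration = 3500 mg ÷ 988 mL = 3.54251 mg/mL
Stage 1: 551 mL/hr × 2 hr = 1102 mL → 1102 mL × 3.54251 mg/mL = 3903.846 mg
Stage 2: 392 mL/hr × 5.8 hr = 2273.6 mL → 2273.6 mL × 3.54251 mg/mL = 8054.251 mg
Stage 3: 293 mL/hr × 2 hr = 586 mL → 586 mL × 3.54251 mg/mL = 2075.911 mg
Total = 3903.846 + 8054.251 + 2075.911 = 14034.01 mg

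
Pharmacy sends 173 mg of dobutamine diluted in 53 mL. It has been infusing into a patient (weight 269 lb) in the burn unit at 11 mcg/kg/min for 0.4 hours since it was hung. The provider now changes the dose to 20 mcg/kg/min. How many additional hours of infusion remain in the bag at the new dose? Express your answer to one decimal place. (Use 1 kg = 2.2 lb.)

Initial rate:
Weight = 269 lb ÷ 2.2 lb/kg = 122.2727 kg
Dose = 11 mcg/kg/min × 122.2727 kg = 1345 mcg/min
1345 mcg/min × 60 min/hr = 80700 mcg/hr
Concentration = 173 mg ÷ 53 mL = 3.264151 mg/mL = 3264.151 mcg/mL
Rate = 80700 mcg/hr ÷ 3264.151 mcg/mL = 24.72312 mL/hr
Volume infused so far = 24.72312 mL/hr × 0.4 hr = 9.889249 mL
Volume remaining = 53 − 9.889249 = 43.11075 mL
New rate:
Dose = 20 mcg/kg/min × 122.2727 kg = 2445.455 mcg/min
2445.455 mcg/min × 60 min/hr = 146727.3 mcg/hr
Rate = 146727.3 mcg/hr ÷ 3264.151 mcg/mL = 44.95113 mL/hr
Time remaining = 43.11075 mL ÷ 44.95113 mL/hr = 0.9590582 hr

1.0 hours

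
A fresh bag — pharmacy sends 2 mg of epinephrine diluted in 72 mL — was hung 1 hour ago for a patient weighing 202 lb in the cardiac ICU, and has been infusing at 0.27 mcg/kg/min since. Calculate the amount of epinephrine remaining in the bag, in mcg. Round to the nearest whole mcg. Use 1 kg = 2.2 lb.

Weight = 202 lb ÷ 2.2 lb/kg = 91.81818 kg
Dose = 0.27 mcg/kg/min × 91.81818 kg = 24.79091 mcg/min
24.79091 mcg/min × 60 min/hr = 1487.455 mcg/hr
Concentration = 2 mg ÷ 72 mL = 0.02777778 mg/mL = 27.77778 mcg/mL
Rate = 1487.455 mcg/hr ÷ 27.77778 mcg/mL = 53.54836 mL/hr
Volume infused = 53.54836 mL/hr × 1 hr = 53.54836 mL
Volume remaining = 72 − 53.54836 = 18.45164 mL
Drug remaining = 18.45164 mL × 27.77778 mcg/mL = 512.5455 mcg

513 mcg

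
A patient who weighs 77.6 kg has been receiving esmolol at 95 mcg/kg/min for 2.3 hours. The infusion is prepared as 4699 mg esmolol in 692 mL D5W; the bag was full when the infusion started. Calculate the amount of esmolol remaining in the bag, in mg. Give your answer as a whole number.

3682 mg

Dose = 95 mcg/kg/min × 77.6 kg = 7372 mcg/min
7372 mcg/min × 60 min/hr = 442320 mcg/hr
Concentration = 4699 mg ÷ 692 mL = 6.790462 mg/mL = 6790.462 mcg/mL
Rate = 442320 mcg/hr ÷ 6790.462 mcg/mL = 65.13842 mL/hr
Volume infused = 65.13842 mL/hr × 2.3 hr = 149.8184 mL
Volume remaining = 692 − 149.8184 = 542.1816 mL
Drug remaining = 542.1816 mL × 6790.462 mcg/mL = 3681664 mcg = 3681.664 mg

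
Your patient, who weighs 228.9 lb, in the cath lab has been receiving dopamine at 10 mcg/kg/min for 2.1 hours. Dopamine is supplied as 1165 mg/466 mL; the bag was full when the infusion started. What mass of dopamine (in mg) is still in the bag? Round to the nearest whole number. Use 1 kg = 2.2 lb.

1034 mg

Weight = 228.9 lb ÷ 2.2 lb/kg = 104.0455 kg
Dose = 10 mcg/kg/min × 104.0455 kg = 1040.455 mcg/min
1040.455 mcg/min × 60 min/hr = 62427.27 mcg/hr
Concentration = 1165 mg ÷ 466 mL = 2.5 mg/mL = 2500 mcg/mL
Rate = 62427.27 mcg/hr ÷ 2500 mcg/mL = 24.97091 mL/hr
Volume infused = 24.97091 mL/hr × 2.1 hr = 52.43891 mL
Volume remaining = 466 − 52.43891 = 413.5611 mL
Drug remaining = 413.5611 mL × 2500 mcg/mL = 1033903 mcg = 1033.903 mg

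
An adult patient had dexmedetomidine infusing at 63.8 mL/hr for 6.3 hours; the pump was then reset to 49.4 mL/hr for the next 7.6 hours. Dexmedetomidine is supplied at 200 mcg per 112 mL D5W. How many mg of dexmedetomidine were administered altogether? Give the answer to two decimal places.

1.39 mg

Concentration = 200 mcg ÷ 112 mL = 1.785714 mcg/mL
Stage 1: 63.8 mL/hr × 6.3 hr = 401.94 mL → 401.94 mL × 1.785714 mcg/mL = 717.75 mcg
Stage 2: 49.4 mL/hr × 7.6 hr = 375.44 mL → 375.44 mL × 1.785714 mcg/mL = 670.4286 mcg
Total = 717.75 + 670.4286 = 1388.179 mcg = 1.388179 mg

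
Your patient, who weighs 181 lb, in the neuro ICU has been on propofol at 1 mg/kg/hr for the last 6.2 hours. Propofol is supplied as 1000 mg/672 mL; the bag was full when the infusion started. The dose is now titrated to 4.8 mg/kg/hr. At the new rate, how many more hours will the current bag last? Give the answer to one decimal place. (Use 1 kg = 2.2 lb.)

1.2 hours

Initial rate:
Weight = 181 lb ÷ 2.2 lb/kg = 82.27273 kg
Dose = 1 mg/kg/hr × 82.27273 kg = 82.27273 mg/hr
Concentration = 1000 mg ÷ 672 mL = 1.488095 mg/mL
Rate = 82.27273 mg/hr ÷ 1.488095 mg/mL = 55.28727 mL/hr
Volume infused so far = 55.28727 mL/hr × 6.2 hr = 342.7811 mL
Volume remaining = 672 − 342.7811 = 329.2189 mL
New rate:
Dose = 4.8 mg/kg/hr × 82.27273 kg = 394.9091 mg/hr
Rate = 394.9091 mg/hr ÷ 1.488095 mg/mL = 265.3789 mL/hr
Time remaining = 329.2189 mL ÷ 265.3789 mL/hr = 1.240562 hr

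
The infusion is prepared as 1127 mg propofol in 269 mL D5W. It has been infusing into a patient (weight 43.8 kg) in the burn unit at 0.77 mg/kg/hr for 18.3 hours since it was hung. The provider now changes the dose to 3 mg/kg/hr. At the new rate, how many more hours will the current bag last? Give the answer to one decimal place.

3.9 hours

Initial rate:
Dose = 0.77 mg/kg/hr × 43.8 kg = 33.726 mg/hr
Concentration = 1127 mg ÷ 269 mL = 4.189591 mg/mL
Rate = 33.726 mg/hr ÷ 4.189591 mg/mL = 8.04995 mL/hr
Volume infused so far = 8.04995 mL/hr × 18.3 hr = 147.3141 mL
Volume remaining = 269 − 147.3141 = 121.6859 mL
New rate:
Dose = 3 mg/kg/hr × 43.8 kg = 131.4 mg/hr
Rate = 131.4 mg/hr ÷ 4.189591 mg/mL = 31.36344 mL/hr
Time remaining = 121.6859 mL ÷ 31.36344 mL/hr = 3.879865 hr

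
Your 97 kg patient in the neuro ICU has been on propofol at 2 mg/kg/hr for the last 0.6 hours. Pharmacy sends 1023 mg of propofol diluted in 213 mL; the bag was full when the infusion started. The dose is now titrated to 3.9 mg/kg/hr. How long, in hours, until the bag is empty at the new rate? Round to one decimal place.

Initial rate:
Dose = 2 mg/kg/hr × 97 kg = 194 mg/hr
Concentration = 1023 mg ÷ 213 mL = 4.802817 mg/mL
Rate = 194 mg/hr ÷ 4.802817 mg/mL = 40.39296 mL/hr
Volume infused so far = 40.39296 mL/hr × 0.6 hr = 24.23578 mL
Volume remaining = 213 − 24.23578 = 188.7642 mL
New rate:
Dose = 3.9 mg/kg/hr × 97 kg = 378.3 mg/hr
Rate = 378.3 mg/hr ÷ 4.802817 mg/mL = 78.76628 mL/hr
Time remaining = 188.7642 mL ÷ 78.76628 mL/hr = 2.396511 hr

2.4 hours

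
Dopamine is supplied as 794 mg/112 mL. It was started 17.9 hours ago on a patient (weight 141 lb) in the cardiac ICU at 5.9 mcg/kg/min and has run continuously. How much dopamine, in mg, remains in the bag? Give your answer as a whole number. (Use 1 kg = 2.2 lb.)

Weight = 141 lb ÷ 2.2 lb/kg = 64.09091 kg
Dose = 5.9 mcg/kg/min × 64.09091 kg = 378.1364 mcg/min
378.1364 mcg/min × 60 min/hr = 22688.18 mcg/hr
Concentration = 794 mg ÷ 112 mL = 7.089286 mg/mL = 7089.286 mcg/mL
Rate = 22688.18 mcg/hr ÷ 7089.286 mcg/mL = 3.200348 mL/hr
Volume infused = 3.200348 mL/hr × 17.9 hr = 57.28623 mL
Volume remaining = 112 − 57.28623 = 54.71377 mL
Drug remaining = 54.71377 mL × 7089.286 mcg/mL = 387881.5 mcg = 387.8815 mg

388 mg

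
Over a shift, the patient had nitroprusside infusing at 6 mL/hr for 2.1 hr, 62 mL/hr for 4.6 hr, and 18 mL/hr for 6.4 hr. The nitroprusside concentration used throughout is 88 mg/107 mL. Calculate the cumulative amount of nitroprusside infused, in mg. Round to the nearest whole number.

340 mg

Concentration = 88 mg ÷ 107 mL = 0.8224299 mg/mL
Stage 1: 6 mL/hr × 2.1 hr = 12.6 mL → 12.6 mL × 0.8224299 mg/mL = 10.36262 mg
Stage 2: 62 mL/hr × 4.6 hr = 285.2 mL → 285.2 mL × 0.8224299 mg/mL = 234.557 mg
Stage 3: 18 mL/hr × 6.4 hr = 115.2 mL → 115.2 mL × 0.8224299 mg/mL = 94.74393 mg
Total = 10.36262 + 234.557 + 94.74393 = 339.6636 mg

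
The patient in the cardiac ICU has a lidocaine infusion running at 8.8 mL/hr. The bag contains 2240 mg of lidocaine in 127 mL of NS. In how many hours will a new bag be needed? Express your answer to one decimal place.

Duration = 127 mL ÷ 8.8 mL/hr = 14.43182 hr

14.4 hours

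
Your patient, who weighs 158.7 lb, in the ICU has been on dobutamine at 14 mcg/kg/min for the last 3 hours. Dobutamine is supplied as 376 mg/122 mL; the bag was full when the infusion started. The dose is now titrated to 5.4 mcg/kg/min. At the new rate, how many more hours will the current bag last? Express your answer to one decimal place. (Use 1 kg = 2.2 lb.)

Initial rate:
Weight = 158.7 lb ÷ 2.2 lb/kg = 72.13636 kg
Dose = 14 mcg/kg/min × 72.13636 kg = 1009.909 mcg/min
1009.909 mcg/min × 60 min/hr = 60594.55 mcg/hr
Concentration = 376 mg ÷ 122 mL = 3.081967 mg/mL = 3081.967 mcg/mL
Rate = 60594.55 mcg/hr ÷ 3081.967 mcg/mL = 19.661 mL/hr
Volume infused so far = 19.661 mL/hr × 3 hr = 58.98299 mL
Volume remaining = 122 − 58.98299 = 63.01701 mL
New rate:
Dose = 5.4 mcg/kg/min × 72.13636 kg = 389.5364 mcg/min
389.5364 mcg/min × 60 min/hr = 23372.18 mcg/hr
Rate = 23372.18 mcg/hr ÷ 3081.967 mcg/mL = 7.583527 mL/hr
Time remaining = 63.01701 mL ÷ 7.583527 mL/hr = 8.309723 hr

8.3 hours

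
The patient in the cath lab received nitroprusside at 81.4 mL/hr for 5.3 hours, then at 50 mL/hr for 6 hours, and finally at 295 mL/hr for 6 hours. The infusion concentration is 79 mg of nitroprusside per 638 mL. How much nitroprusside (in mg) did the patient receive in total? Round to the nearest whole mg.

Concentration = 79 mg ÷ 638 mL = 0.1238245 mg/mL
Stage 1: 81.4 mL/hr × 5.3 hr = 431.42 mL → 431.42 mL × 0.1238245 mg/mL = 53.42034 mg
Stage 2: 50 mL/hr × 6 hr = 300 mL → 300 mL × 0.1238245 mg/mL = 37.14734 mg
Stage 3: 295 mL/hr × 6 hr = 1770 mL → 1770 mL × 0.1238245 mg/mL = 219.1693 mg
Total = 53.42034 + 37.14734 + 219.1693 = 309.737 mg

310 mg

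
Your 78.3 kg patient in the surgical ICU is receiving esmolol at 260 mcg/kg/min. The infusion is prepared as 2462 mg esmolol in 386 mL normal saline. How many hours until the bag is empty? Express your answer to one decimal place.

Dose = 260 mcg/kg/min × 78.3 kg = 20358 mcg/min
20358 mcg/min × 60 min/hr = 1221480 mcg/hr
Concentration = 2462 mg ÷ 386 mL = 6.378238 mg/mL = 6378.238 mcg/mL
Rate = 1221480 mcg/hr ÷ 6378.238 mcg/mL = 191.5074 mL/hr
Duration = 386 mL ÷ 191.5074 mL/hr = 2.015588 hr

2.0 hours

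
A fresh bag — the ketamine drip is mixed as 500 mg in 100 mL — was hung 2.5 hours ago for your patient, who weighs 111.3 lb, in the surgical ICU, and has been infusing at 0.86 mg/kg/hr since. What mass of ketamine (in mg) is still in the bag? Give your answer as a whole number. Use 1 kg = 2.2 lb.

391 mg

Weight = 111.3 lb ÷ 2.2 lb/kg = 50.59091 kg
Dose = 0.86 mg/kg/hr × 50.59091 kg = 43.50818 mg/hr
Concentration = 500 mg ÷ 100 mL = 5 mg/mL
Rate = 43.50818 mg/hr ÷ 5 mg/mL = 8.701636 mL/hr
Volume infused = 8.701636 mL/hr × 2.5 hr = 21.75409 mL
Volume remaining = 100 − 21.75409 = 78.24591 mL
Drug remaining = 78.24591 mL × 5 mg/mL = 391.2295 mg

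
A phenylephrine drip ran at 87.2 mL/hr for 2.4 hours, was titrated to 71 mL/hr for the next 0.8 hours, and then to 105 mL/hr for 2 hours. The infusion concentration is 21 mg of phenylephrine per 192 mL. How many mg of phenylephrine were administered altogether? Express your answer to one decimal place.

Concentration = 21 mg ÷ 192 mL = 0.109375 mg/mL
Stage 1: 87.2 mL/hr × 2.4 hr = 209.28 mL → 209.28 mL × 0.109375 mg/mL = 22.89 mg
Stage 2: 71 mL/hr × 0.8 hr = 56.8 mL → 56.8 mL × 0.109375 mg/mL = 6.2125 mg
Stage 3: 105 mL/hr × 2 hr = 210 mL → 210 mL × 0.109375 mg/mL = 22.96875 mg
Total = 22.89 + 6.2125 + 22.96875 = 52.07125 mg

52.1 mg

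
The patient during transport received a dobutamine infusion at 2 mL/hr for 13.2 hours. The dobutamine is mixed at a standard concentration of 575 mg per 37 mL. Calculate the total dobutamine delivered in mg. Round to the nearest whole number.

Concentration = 575 mg ÷ 37 mL = 15.54054 mg/mL = 15540.54 mcg/mL
Drug rate = 2 mL/hr × 15540.54 mcg/mL = 31081.08 mcg/hr
Total = 31081.08 mcg/hr × 13.2 hr = 410270.3 mcg = 410.2703 mg

410 mg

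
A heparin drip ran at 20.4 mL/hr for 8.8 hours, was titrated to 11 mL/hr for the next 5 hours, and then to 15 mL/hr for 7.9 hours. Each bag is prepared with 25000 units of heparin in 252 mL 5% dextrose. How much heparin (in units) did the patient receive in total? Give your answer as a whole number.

Concentration = 25000 units ÷ 252 mL = 99.20635 units/mL
Stage 1: 20.4 mL/hr × 8.8 hr = 179.52 mL → 179.52 mL × 99.20635 units/mL = 17809.52 units
Stage 2: 11 mL/hr × 5 hr = 55 mL → 55 mL × 99.20635 units/mL = 5456.349 units
Stage 3: 15 mL/hr × 7.9 hr = 118.5 mL → 118.5 mL × 99.20635 units/mL = 11755.95 units
Total = 17809.52 + 5456.349 + 11755.95 = 35021.83 units

35022 units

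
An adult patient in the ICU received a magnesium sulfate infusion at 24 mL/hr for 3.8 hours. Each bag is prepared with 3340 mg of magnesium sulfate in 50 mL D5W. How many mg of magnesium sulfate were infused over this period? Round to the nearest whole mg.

Concentration = 3340 mg ÷ 50 mL = 66.8 mg/mL
Drug rate = 24 mL/hr × 66.8 mg/mL = 1603.2 mg/hr
Total = 1603.2 mg/hr × 3.8 hr = 6092.16 mg

6092 mg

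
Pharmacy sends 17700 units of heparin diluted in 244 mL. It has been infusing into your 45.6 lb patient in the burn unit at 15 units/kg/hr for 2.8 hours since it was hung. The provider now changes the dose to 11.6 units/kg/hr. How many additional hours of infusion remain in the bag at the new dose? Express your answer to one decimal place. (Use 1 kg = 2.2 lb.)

Initial rate:
Weight = 45.6 lb ÷ 2.2 lb/kg = 20.72727 kg
Dose = 15 units/kg/hr × 20.72727 kg = 310.9091 units/hr
Concentration = 17700 units ÷ 244 mL = 72.54098 units/mL
Rate = 310.9091 units/hr ÷ 72.54098 units/mL = 4.285978 mL/hr
Volume infused so far = 4.285978 mL/hr × 2.8 hr = 12.00074 mL
Volume remaining = 244 − 12.00074 = 231.9993 mL
New rate:
Dose = 11.6 units/kg/hr × 20.72727 kg = 240.4364 units/hr
Rate = 240.4364 units/hr ÷ 72.54098 units/mL = 3.31449 mL/hr
Time remaining = 231.9993 mL ÷ 3.31449 mL/hr = 69.99546 hr

70.0 hours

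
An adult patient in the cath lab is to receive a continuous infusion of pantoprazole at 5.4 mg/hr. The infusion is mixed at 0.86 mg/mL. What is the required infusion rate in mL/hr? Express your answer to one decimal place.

6.3 mL/hr

Rate = 5.4 mg/hr ÷ 0.86 mg/mL = 6.27907 mL/hr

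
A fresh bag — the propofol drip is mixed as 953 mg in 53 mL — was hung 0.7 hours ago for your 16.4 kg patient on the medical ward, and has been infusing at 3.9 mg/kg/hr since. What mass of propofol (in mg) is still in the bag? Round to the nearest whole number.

Dose = 3.9 mg/kg/hr × 16.4 kg = 63.96 mg/hr
Concentration = 953 mg ÷ 53 mL = 17.98113 mg/mL
Rate = 63.96 mg/hr ÷ 17.98113 mg/mL = 3.557062 mL/hr
Volume infused = 3.557062 mL/hr × 0.7 hr = 2.489943 mL
Volume remaining = 53 − 2.489943 = 50.51006 mL
Drug remaining = 50.51006 mL × 17.98113 mg/mL = 908.228 mg

908 mg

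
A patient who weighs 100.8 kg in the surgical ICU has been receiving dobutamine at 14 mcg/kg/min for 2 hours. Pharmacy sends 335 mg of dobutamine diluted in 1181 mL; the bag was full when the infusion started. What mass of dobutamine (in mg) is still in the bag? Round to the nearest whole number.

166 mg

Dose = 14 mcg/kg/min × 100.8 kg = 1411.2 mcg/min
1411.2 mcg/min × 60 min/hr = 84672 mcg/hr
Concentration = 335 mg ÷ 1181 mL = 0.2836579 mg/mL = 283.6579 mcg/mL
Rate = 84672 mcg/hr ÷ 283.6579 mcg/mL = 298.5004 mL/hr
Volume infused = 298.5004 mL/hr × 2 hr = 597.0008 mL
Volume remaining = 1181 − 597.0008 = 583.9992 mL
Drug remaining = 583.9992 mL × 283.6579 mcg/mL = 165656 mcg = 165.656 mg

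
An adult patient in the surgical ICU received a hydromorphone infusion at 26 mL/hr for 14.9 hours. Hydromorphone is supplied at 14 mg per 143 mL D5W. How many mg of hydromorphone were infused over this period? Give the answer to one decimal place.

37.9 mg

Concentration = 14 mg ÷ 143 mL = 0.0979021 mg/mL
Drug rate = 26 mL/hr × 0.0979021 mg/mL = 2.545455 mg/hr
Total = 2.545455 mg/hr × 14.9 hr = 37.92727 mg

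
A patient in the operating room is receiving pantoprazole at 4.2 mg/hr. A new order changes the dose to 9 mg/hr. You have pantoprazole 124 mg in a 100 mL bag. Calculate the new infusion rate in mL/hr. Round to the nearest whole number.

7 mL/hr

Concentration = 124 mg ÷ 100 mL = 1.24 mg/mL
Rate = 9 mg/hr ÷ 1.24 mg/mL = 7.258065 mL/hr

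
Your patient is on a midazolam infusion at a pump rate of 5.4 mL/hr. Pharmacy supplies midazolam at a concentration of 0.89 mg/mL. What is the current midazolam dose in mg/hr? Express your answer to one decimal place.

Drug rate = 5.4 mL/hr × 0.89 mg/mL = 4.806 mg/hr

4.8 mg/hr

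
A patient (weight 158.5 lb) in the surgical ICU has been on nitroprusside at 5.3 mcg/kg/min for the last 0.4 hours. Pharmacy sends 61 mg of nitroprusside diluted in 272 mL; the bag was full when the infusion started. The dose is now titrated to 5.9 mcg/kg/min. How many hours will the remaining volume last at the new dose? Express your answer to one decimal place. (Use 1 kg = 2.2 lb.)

2.0 hours

Initial rate:
Weight = 158.5 lb ÷ 2.2 lb/kg = 72.04545 kg
Dose = 5.3 mcg/kg/min × 72.04545 kg = 381.8409 mcg/min
381.8409 mcg/min × 60 min/hr = 22910.45 mcg/hr
Concentration = 61 mg ÷ 272 mL = 0.2242647 mg/mL = 224.2647 mcg/mL
Rate = 22910.45 mcg/hr ÷ 224.2647 mcg/mL = 102.1581 mL/hr
Volume infused so far = 102.1581 mL/hr × 0.4 hr = 40.86324 mL
Volume remaining = 272 − 40.86324 = 231.1368 mL
New rate:
Dose = 5.9 mcg/kg/min × 72.04545 kg = 425.0682 mcg/min
425.0682 mcg/min × 60 min/hr = 25504.09 mcg/hr
Rate = 25504.09 mcg/hr ÷ 224.2647 mcg/mL = 113.7232 mL/hr
Time remaining = 231.1368 mL ÷ 113.7232 mL/hr = 2.032451 hr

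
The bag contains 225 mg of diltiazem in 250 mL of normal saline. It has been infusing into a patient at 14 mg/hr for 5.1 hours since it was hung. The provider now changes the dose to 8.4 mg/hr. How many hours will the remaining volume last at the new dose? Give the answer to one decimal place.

18.3 hours

Initial rate:
Concentration = 225 mg ÷ 250 mL = 0.9 mg/mL
Rate = 14 mg/hr ÷ 0.9 mg/mL = 15.55556 mL/hr
Volume infused so far = 15.55556 mL/hr × 5.1 hr = 79.33333 mL
Volume remaining = 250 − 79.33333 = 170.6667 mL
New rate:
Rate = 8.4 mg/hr ÷ 0.9 mg/mL = 9.333333 mL/hr
Time remaining = 170.6667 mL ÷ 9.333333 mL/hr = 18.28571 hr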